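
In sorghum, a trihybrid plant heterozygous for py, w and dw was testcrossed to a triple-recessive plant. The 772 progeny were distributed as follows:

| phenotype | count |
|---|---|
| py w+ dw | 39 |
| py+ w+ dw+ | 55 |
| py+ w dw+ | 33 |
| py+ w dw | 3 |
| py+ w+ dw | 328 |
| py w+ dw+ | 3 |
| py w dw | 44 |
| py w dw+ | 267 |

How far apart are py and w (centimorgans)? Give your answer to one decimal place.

The two most frequent reciprocal classes, py w dw+ and py+ w+ dw, are the parental types, so the F1 was py w dw+ / py+ w+ dw.
The two rarest classes, py w+ dw+ and py+ w dw, are the double crossovers. Comparing them with the parentals, only the w allele has switched, so w is the middle locus and the order is dw – w – py.
Crossovers in the w–py interval produce the single-crossover classes py+ w dw+ and py w+ dw (33 + 39 = 72) plus the double crossovers (6).
RF(w–py) = (72 + 6) / 772 = 78/772 = 0.1010 → 10.1 centimorgans.

10.1 centimorgans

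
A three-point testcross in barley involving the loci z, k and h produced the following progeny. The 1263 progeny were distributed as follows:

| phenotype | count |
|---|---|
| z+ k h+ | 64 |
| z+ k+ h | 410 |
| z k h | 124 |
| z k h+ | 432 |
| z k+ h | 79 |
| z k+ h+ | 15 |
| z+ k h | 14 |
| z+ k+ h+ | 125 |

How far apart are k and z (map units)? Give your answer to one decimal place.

The two most frequent reciprocal classes, z+ k+ h and z k h+, are the parental types, so the F1 was z+ k+ h / z k h+.
The two rarest classes, z+ k h and z k+ h+, are the double crossovers. Comparing them with the parentals, only the k allele has switched, so k is the middle locus and the order is h – k – z.
Crossovers in the k–z interval produce the single-crossover classes z k+ h and z+ k h+ (79 + 64 = 143) plus the double crossovers (29).
RF(k–z) = (143 + 29) / 1263 = 172/1263 = 0.1362 → 13.6 map units.

13.6 map units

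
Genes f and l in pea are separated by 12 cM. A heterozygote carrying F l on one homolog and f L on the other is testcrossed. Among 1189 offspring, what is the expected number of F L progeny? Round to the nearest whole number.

71

A map distance of 12 cM corresponds to a recombination frequency of 0.120.
The F1 is F l / f L, so F L is a recombinant gamete class with expected frequency r/2 = 0.120/2 = 0.0600.
Expected number = 0.0600 × 1189 = 71.34 ≈ 71.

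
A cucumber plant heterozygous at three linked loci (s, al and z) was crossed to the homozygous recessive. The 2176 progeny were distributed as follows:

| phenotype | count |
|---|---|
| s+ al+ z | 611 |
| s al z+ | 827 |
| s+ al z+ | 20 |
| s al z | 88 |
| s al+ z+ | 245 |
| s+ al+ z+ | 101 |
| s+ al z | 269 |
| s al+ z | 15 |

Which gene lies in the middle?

The two most frequent reciprocal classes, s al z+ and s+ al+ z, are the parental types, so the F1 was s al z+ / s+ al+ z.
The two rarest classes, s+ al z+ and s al+ z, are the double crossovers. Comparing them with the parentals, only the s allele has switched, so s is the middle locus and the order is z – s – al.

s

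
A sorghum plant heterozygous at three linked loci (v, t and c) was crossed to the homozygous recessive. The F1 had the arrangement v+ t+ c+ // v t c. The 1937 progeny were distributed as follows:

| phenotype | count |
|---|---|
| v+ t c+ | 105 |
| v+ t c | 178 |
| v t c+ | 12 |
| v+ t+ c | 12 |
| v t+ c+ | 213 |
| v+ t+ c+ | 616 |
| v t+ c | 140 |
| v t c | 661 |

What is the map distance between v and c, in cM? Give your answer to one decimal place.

The two rarest classes, v+ t+ c and v t c+, are the double crossovers. Comparing them with the parentals, only the c allele has switched, so c is the middle locus and the order is v – c – t.
Crossovers in the v–c interval produce the single-crossover classes v t+ c+ and v+ t c (213 + 178 = 391) plus the double crossovers (24).
RF(v–c) = (391 + 24) / 1937 = 415/1937 = 0.2142 → 21.4 cM.

21.4 cM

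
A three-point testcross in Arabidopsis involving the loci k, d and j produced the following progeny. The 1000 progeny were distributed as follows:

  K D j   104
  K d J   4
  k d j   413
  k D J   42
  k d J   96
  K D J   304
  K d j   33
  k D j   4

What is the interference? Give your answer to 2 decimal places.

The two most frequent reciprocal classes, k d j and K D J, are the parental types, so the F1 was k d j / K D J.
The two rarest classes, k D j and K d J, are the double crossovers. Comparing them with the parentals, only the d allele has switched, so d is the middle locus and the order is k – d – j.
k–d: (75 + 8)/1000 = 0.0830; d–j: (200 + 8)/1000 = 0.2080.
Expected DCO frequency = 0.0830 × 0.2080 ≈ 0.01726; observed = 8/1000 ≈ 0.00800.
Coefficient of coincidence = 0.00800/0.01726 ≈ 0.46; interference = 1 − 0.46 = 0.54.

0.54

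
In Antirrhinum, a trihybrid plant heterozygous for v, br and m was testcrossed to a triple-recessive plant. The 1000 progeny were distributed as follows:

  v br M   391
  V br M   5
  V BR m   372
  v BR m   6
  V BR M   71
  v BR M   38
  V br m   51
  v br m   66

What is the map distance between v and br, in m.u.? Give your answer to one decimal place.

The two most frequent reciprocal classes, V BR m and v br M, are the parental types, so the F1 was V BR m / v br M.
The two rarest classes, v BR m and V br M, are the double crossovers. Comparing them with the parentals, only the v allele has switched, so v is the middle locus and the order is m – v – br.
Crossovers in the v–br interval produce the single-crossover classes V br m and v BR M (51 + 38 = 89) plus the double crossovers (11).
RF(v–br) = (89 + 11) / 1000 = 100/1000 = 0.1000 → 10.0 m.u.

10.0 m.u.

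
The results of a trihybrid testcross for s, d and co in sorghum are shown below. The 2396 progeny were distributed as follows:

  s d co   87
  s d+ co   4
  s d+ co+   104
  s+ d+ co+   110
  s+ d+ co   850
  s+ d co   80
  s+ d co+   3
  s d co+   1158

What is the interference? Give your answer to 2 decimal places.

The two most frequent reciprocal classes, s d co+ and s+ d+ co, are the parental types, so the F1 was s d co+ / s+ d+ co.
The two rarest classes, s+ d co+ and s d+ co, are the double crossovers. Comparing them with the parentals, only the s allele has switched, so s is the middle locus and the order is d – s – co.
d–s: (184 + 7)/2396 = 0.0797; s–co: (197 + 7)/2396 = 0.0851.
Expected DCO frequency = 0.0797 × 0.0851 ≈ 0.00678; observed = 7/2396 ≈ 0.00292.
Coefficient of coincidence = 0.00292/0.00678 ≈ 0.43; interference = 1 − 0.43 = 0.57.

0.57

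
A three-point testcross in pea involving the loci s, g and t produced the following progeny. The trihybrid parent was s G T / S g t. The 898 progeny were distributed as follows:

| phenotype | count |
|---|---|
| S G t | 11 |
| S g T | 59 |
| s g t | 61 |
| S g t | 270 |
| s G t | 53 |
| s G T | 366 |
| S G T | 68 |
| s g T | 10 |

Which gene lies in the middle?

The two rarest classes, s g T and S G t, are the double crossovers. Comparing them with the parentals, only the g allele has switched, so g is the middle locus and the order is t – g – s.

g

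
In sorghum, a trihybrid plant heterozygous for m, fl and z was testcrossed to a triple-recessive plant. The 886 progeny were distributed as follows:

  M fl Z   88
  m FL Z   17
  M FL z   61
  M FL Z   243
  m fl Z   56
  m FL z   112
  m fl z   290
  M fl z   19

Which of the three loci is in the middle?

The two most frequent reciprocal classes, m fl z and M FL Z, are the parental types, so the F1 was m fl z / M FL Z.
The two rarest classes, M fl z and m FL Z, are the double crossovers. Comparing them with the parentals, only the m allele has switched, so m is the middle locus and the order is z – m – fl.

m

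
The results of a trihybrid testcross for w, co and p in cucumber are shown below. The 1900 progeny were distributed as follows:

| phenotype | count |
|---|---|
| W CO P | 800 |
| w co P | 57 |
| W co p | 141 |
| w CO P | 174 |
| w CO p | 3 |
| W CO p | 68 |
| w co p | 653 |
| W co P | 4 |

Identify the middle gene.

co

The two most frequent reciprocal classes, w co p and W CO P, are the parental types, so the F1 was w co p / W CO P.
The two rarest classes, w CO p and W co P, are the double crossovers. Comparing them with the parentals, only the co allele has switched, so co is the middle locus and the order is w – co – p.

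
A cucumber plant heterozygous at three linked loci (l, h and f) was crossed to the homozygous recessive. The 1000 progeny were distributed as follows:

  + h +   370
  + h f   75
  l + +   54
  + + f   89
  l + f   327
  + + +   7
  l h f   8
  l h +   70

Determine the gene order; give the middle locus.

The two most frequent reciprocal classes, + h + and l + f, are the parental types, so the F1 was + h + / l + f.
The two rarest classes, + + + and l h f, are the double crossovers. Comparing them with the parentals, only the h allele has switched, so h is the middle locus and the order is l – h – f.

h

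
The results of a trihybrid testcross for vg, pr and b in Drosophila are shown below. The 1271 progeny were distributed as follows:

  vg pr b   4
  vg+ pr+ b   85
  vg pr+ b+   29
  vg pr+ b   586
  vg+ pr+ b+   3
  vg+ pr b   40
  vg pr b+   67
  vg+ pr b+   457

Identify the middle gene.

pr

The two most frequent reciprocal classes, vg pr+ b and vg+ pr b+, are the parental types, so the F1 was vg pr+ b / vg+ pr b+.
The two rarest classes, vg pr b and vg+ pr+ b+, are the double crossovers. Comparing them with the parentals, only the pr allele has switched, so pr is the middle locus and the order is vg – pr – b.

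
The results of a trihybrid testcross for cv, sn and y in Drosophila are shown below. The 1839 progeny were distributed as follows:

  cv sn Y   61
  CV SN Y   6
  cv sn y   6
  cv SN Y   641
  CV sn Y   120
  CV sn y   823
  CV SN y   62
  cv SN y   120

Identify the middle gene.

The two most frequent reciprocal classes, cv SN Y and CV sn y, are the parental types, so the F1 was cv SN Y / CV sn y.
The two rarest classes, CV SN Y and cv sn y, are the double crossovers. Comparing them with the parentals, only the cv allele has switched, so cv is the middle locus and the order is sn – cv – y.

cv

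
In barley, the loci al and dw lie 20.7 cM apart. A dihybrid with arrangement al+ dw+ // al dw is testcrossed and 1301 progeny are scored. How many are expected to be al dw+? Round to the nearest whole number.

135

A map distance of 20.7 cM corresponds to a recombination frequency of 0.207.
The F1 is al+ dw+ / al dw, so al dw+ is a recombinant gamete class with expected frequency r/2 = 0.207/2 = 0.1035.
Expected number = 0.1035 × 1301 = 134.65 ≈ 135.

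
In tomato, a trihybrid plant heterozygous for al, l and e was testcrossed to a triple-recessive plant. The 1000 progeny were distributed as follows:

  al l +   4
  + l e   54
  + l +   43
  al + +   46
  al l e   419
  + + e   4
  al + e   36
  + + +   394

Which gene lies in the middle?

e

The two most frequent reciprocal classes, al l e and + + +, are the parental types, so the F1 was al l e / + + +.
The two rarest classes, al l + and + + e, are the double crossovers. Comparing them with the parentals, only the e allele has switched, so e is the middle locus and the order is al – e – l.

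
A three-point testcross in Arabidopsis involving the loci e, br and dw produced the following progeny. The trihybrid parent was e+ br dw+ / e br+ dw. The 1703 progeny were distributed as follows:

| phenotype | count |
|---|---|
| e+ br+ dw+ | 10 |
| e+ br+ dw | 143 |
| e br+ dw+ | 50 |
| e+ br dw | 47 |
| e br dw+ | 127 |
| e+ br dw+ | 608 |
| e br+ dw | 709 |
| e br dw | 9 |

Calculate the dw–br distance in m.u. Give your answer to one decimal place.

6.8 m.u.

The two rarest classes, e+ br+ dw+ and e br dw, are the double crossovers. Comparing them with the parentals, only the br allele has switched, so br is the middle locus and the order is dw – br – e.
Crossovers in the dw–br interval produce the single-crossover classes e+ br dw and e br+ dw+ (47 + 50 = 97) plus the double crossovers (19).
RF(dw–br) = (97 + 19) / 1703 = 116/1703 = 0.0681 → 6.8 m.u.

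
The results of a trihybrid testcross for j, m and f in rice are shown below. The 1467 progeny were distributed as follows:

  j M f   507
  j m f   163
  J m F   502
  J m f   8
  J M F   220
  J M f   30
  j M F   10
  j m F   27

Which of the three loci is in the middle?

The two most frequent reciprocal classes, j M f and J m F, are the parental types, so the F1 was j M f / J m F.
The two rarest classes, j M F and J m f, are the double crossovers. Comparing them with the parentals, only the f allele has switched, so f is the middle locus and the order is j – f – m.

f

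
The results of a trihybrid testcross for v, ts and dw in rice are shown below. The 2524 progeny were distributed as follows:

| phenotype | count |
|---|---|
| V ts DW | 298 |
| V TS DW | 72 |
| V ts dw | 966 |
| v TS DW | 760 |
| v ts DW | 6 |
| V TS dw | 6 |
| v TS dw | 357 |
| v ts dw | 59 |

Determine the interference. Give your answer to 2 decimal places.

The two most frequent reciprocal classes, V ts dw and v TS DW, are the parental types, so the F1 was V ts dw / v TS DW.
The two rarest classes, V TS dw and v ts DW, are the double crossovers. Comparing them with the parentals, only the ts allele has switched, so ts is the middle locus and the order is v – ts – dw.
v–ts: (131 + 12)/2524 = 0.0567; ts–dw: (655 + 12)/2524 = 0.2643.
Expected DCO frequency = 0.0567 × 0.2643 ≈ 0.01499; observed = 12/2524 ≈ 0.00475.
Coefficient of coincidence = 0.00475/0.01499 ≈ 0.32; interference = 1 − 0.32 = 0.68.

0.68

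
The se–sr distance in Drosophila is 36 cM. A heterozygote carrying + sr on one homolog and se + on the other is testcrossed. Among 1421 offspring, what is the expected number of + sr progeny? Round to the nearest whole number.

A map distance of 36 cM corresponds to a recombination frequency of 0.360.
The F1 is + sr / se +, so + sr is a parental gamete class with expected frequency (1 − r)/2 = 0.640/2 = 0.3200.
Expected number = 0.3200 × 1421 = 454.72 ≈ 455.

455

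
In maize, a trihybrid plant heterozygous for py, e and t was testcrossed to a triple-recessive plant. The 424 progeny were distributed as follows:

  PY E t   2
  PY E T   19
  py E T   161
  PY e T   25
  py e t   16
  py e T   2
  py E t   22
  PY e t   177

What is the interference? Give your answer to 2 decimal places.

The two most frequent reciprocal classes, PY e t and py E T, are the parental types, so the F1 was PY e t / py E T.
The two rarest classes, PY E t and py e T, are the double crossovers. Comparing them with the parentals, only the e allele has switched, so e is the middle locus and the order is t – e – py.
t–e: (47 + 4)/424 = 0.1203; e–py: (35 + 4)/424 = 0.0920.
Expected DCO frequency = 0.1203 × 0.0920 ≈ 0.01107; observed = 4/424 ≈ 0.00943.
Coefficient of coincidence = 0.00943/0.01107 ≈ 0.85; interference = 1 − 0.85 = 0.15.

0.15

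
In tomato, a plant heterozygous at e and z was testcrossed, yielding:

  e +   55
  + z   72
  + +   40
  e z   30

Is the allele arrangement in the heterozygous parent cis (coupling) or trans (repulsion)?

The two most frequent classes are + z (72) and e + (55); these are the parental (non-recombinant) types.
So the F1 carried + z on one chromosome and e + on the other — the recessive alleles are on opposite chromosomes (trans / repulsion).

trans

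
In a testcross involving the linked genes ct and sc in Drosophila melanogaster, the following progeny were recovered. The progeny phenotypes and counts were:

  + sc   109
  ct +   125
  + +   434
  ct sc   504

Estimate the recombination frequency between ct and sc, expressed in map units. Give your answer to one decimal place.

20.0 map units

The two most frequent classes, + + (434) and ct sc (504), are the parental types, so the F1 was + + / ct sc.
The recombinant classes are + sc and ct +: 109 + 125 = 234.
Recombination frequency = 234/1172 = 0.1997 ≈ 20.0%, i.e. 20.0 map units.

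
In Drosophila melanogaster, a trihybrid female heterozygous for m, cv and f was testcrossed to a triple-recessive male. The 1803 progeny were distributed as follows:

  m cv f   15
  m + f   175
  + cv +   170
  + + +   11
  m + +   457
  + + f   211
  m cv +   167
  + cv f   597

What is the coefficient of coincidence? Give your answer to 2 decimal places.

The two most frequent reciprocal classes, m + + and + cv f, are the parental types, so the F1 was m + + / + cv f.
The two rarest classes, + + + and m cv f, are the double crossovers. Comparing them with the parentals, only the m allele has switched, so m is the middle locus and the order is f – m – cv.
f–m: (345 + 26)/1803 = 0.2058; m–cv: (378 + 26)/1803 = 0.2241.
Expected DCO frequency = 0.2058 × 0.2241 ≈ 0.04612; observed = 26/1803 ≈ 0.01442.
Coefficient of coincidence = 0.01442/0.04612 ≈ 0.31.

0.31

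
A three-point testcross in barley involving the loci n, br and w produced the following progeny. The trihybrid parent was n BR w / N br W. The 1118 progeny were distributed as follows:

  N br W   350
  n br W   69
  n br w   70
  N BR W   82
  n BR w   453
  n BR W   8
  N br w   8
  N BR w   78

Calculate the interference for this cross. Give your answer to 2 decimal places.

The two rarest classes, n BR W and N br w, are the double crossovers. Comparing them with the parentals, only the w allele has switched, so w is the middle locus and the order is br – w – n.
br–w: (152 + 16)/1118 = 0.1503; w–n: (147 + 16)/1118 = 0.1458.
Expected DCO frequency = 0.1503 × 0.1458 ≈ 0.02191; observed = 16/1118 ≈ 0.01431.
Coefficient of coincidence = 0.01431/0.02191 ≈ 0.65; interference = 1 − 0.65 = 0.35.

0.35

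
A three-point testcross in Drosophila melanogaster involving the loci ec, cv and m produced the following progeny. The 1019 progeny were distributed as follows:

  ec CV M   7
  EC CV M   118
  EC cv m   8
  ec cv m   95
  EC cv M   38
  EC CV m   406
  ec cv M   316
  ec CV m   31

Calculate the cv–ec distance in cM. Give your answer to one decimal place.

8.2 cM

The two most frequent reciprocal classes, EC CV m and ec cv M, are the parental types, so the F1 was EC CV m / ec cv M.
The two rarest classes, EC cv m and ec CV M, are the double crossovers. Comparing them with the parentals, only the cv allele has switched, so cv is the middle locus and the order is m – cv – ec.
Crossovers in the cv–ec interval produce the single-crossover classes ec CV m and EC cv M (31 + 38 = 69) plus the double crossovers (15).
RF(cv–ec) = (69 + 15) / 1019 = 84/1019 = 0.0824 → 8.2 cM.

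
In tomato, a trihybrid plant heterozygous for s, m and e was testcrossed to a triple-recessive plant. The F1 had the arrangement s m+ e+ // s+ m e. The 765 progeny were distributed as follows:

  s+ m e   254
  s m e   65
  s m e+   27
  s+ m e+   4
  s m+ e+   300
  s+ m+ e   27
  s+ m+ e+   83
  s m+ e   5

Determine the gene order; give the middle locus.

The two rarest classes, s m+ e and s+ m e+, are the double crossovers. Comparing them with the parentals, only the e allele has switched, so e is the middle locus and the order is m – e – s.

e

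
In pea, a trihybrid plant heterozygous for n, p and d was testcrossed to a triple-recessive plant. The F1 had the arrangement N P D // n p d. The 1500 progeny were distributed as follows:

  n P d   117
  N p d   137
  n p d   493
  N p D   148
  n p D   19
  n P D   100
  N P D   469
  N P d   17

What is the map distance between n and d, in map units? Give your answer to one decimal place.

18.2 map units

The two rarest classes, N P d and n p D, are the double crossovers. Comparing them with the parentals, only the d allele has switched, so d is the middle locus and the order is p – d – n.
Crossovers in the d–n interval produce the single-crossover classes n P D and N p d (100 + 137 = 237) plus the double crossovers (36).
RF(d–n) = (237 + 36) / 1500 = 273/1500 = 0.1820 → 18.2 map units.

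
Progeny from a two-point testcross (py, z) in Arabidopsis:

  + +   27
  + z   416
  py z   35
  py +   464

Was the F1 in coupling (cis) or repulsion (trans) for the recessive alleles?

The two most frequent classes are + z (416) and py + (464); these are the parental (non-recombinant) types.
So the F1 carried + z on one chromosome and py + on the other — the recessive alleles are on opposite chromosomes (trans / repulsion).

trans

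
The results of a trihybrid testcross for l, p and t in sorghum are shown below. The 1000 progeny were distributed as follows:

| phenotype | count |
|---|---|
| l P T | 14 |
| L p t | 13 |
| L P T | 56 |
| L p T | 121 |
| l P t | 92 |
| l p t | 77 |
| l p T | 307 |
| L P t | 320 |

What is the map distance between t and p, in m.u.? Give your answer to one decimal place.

16.0 m.u.

The two most frequent reciprocal classes, L P t and l p T, are the parental types, so the F1 was L P t / l p T.
The two rarest classes, L p t and l P T, are the double crossovers. Comparing them with the parentals, only the p allele has switched, so p is the middle locus and the order is t – p – l.
Crossovers in the t–p interval produce the single-crossover classes L P T and l p t (56 + 77 = 133) plus the double crossovers (27).
RF(t–p) = (133 + 27) / 1000 = 160/1000 = 0.1600 → 16.0 m.u.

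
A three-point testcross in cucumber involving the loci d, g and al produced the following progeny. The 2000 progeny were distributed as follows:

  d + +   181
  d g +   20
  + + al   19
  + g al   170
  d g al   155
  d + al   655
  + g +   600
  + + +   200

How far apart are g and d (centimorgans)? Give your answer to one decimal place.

The two most frequent reciprocal classes, d + al and + g +, are the parental types, so the F1 was d + al / + g +.
The two rarest classes, + + al and d g +, are the double crossovers. Comparing them with the parentals, only the d allele has switched, so d is the middle locus and the order is al – d – g.
Crossovers in the d–g interval produce the single-crossover classes d g al and + + + (155 + 200 = 355) plus the double crossovers (39).
RF(d–g) = (355 + 39) / 2000 = 394/2000 = 0.1970 → 19.7 centimorgans.

19.7 centimorgans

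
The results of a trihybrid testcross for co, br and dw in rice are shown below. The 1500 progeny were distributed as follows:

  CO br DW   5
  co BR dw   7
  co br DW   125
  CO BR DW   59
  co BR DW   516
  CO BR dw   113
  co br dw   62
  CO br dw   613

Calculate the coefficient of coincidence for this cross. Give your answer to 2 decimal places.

0.54

The two most frequent reciprocal classes, co BR DW and CO br dw, are the parental types, so the F1 was co BR DW / CO br dw.
The two rarest classes, co BR dw and CO br DW, are the double crossovers. Comparing them with the parentals, only the dw allele has switched, so dw is the middle locus and the order is co – dw – br.
co–dw: (121 + 12)/1500 = 0.0887; dw–br: (238 + 12)/1500 = 0.1667.
Expected DCO frequency = 0.0887 × 0.1667 ≈ 0.01479; observed = 12/1500 ≈ 0.00800.
Coefficient of coincidence = 0.00800/0.01479 ≈ 0.54.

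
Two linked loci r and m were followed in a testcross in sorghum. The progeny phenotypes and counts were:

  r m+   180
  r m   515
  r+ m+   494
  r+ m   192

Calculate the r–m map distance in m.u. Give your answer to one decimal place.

The two most frequent classes, r+ m+ (494) and r m (515), are the parental types, so the F1 was r+ m+ / r m.
The recombinant classes are r+ m and r m+: 192 + 180 = 372.
Recombination frequency = 372/1381 = 0.2694 ≈ 26.9%, i.e. 26.9 m.u.

26.9 m.u.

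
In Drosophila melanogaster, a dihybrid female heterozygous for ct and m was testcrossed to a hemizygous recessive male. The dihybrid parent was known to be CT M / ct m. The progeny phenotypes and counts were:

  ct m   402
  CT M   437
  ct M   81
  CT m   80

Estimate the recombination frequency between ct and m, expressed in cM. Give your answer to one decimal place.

The recombinant classes are CT m and ct M: 80 + 81 = 161.
Recombination frequency = 161/1000 = 0.1610 ≈ 16.1%, i.e. 16.1 cM.

16.1 cM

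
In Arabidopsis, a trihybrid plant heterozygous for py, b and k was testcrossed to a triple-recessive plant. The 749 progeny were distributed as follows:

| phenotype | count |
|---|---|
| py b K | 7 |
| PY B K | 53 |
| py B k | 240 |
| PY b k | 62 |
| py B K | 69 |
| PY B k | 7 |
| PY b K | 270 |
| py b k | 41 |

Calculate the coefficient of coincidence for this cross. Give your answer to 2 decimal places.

0.67

The two most frequent reciprocal classes, py B k and PY b K, are the parental types, so the F1 was py B k / PY b K.
The two rarest classes, PY B k and py b K, are the double crossovers. Comparing them with the parentals, only the py allele has switched, so py is the middle locus and the order is b – py – k.
b–py: (94 + 14)/749 = 0.1442; py–k: (131 + 14)/749 = 0.1936.
Expected DCO frequency = 0.1442 × 0.1936 ≈ 0.02792; observed = 14/749 ≈ 0.01869.
Coefficient of coincidence = 0.01869/0.02792 ≈ 0.67.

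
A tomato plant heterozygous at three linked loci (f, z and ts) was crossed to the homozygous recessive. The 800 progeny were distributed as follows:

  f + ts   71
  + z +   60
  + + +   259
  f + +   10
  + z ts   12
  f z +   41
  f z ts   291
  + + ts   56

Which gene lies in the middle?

The two most frequent reciprocal classes, + + + and f z ts, are the parental types, so the F1 was + + + / f z ts.
The two rarest classes, f + + and + z ts, are the double crossovers. Comparing them with the parentals, only the f allele has switched, so f is the middle locus and the order is ts – f – z.

f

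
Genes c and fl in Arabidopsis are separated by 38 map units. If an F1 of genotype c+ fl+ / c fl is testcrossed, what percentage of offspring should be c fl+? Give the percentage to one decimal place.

A map distance of 38 map units corresponds to a recombination frequency of 0.380.
The F1 is c+ fl+ / c fl, so c fl+ is a recombinant gamete class with expected frequency r/2 = 0.380/2 = 0.1900.
That is 0.1900 = 19.0% of the progeny.

19.0%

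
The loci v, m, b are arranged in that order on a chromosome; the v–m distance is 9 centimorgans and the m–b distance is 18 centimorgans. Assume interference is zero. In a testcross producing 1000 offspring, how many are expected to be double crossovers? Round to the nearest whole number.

Map distances give recombination frequencies of 0.090 and 0.180 for the two intervals.
With no interference, expected double-crossover frequency = 0.090 × 0.180 = 0.01620.
Expected number = 0.01620 × 1000 = 16.20 ≈ 16.

16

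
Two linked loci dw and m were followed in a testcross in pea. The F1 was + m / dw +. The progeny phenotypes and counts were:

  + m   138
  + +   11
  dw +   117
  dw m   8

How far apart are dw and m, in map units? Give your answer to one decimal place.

6.9 map units

The recombinant classes are + + and dw m: 11 + 8 = 19.
Recombination frequency = 19/274 = 0.0693 ≈ 6.9%, i.e. 6.9 map units.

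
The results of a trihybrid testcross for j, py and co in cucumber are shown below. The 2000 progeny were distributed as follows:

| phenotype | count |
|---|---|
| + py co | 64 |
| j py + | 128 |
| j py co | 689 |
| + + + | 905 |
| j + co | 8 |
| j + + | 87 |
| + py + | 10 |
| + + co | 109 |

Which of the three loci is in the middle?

py

The two most frequent reciprocal classes, + + + and j py co, are the parental types, so the F1 was + + + / j py co.
The two rarest classes, + py + and j + co, are the double crossovers. Comparing them with the parentals, only the py allele has switched, so py is the middle locus and the order is j – py – co.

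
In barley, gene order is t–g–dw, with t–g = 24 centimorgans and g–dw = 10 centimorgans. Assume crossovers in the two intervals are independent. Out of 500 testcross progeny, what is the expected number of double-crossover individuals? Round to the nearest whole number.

Map distances give recombination frequencies of 0.240 and 0.100 for the two intervals.
With no interference, expected double-crossover frequency = 0.240 × 0.100 = 0.02400.
Expected number = 0.02400 × 500 = 12.00 ≈ 12.

12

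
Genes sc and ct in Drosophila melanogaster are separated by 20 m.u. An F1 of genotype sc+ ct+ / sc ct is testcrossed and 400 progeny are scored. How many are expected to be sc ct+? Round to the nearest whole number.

A map distance of 20 m.u. corresponds to a recombination frequency of 0.200.
The F1 is sc+ ct+ / sc ct, so sc ct+ is a recombinant gamete class with expected frequency r/2 = 0.200/2 = 0.1000.
Expected number = 0.1000 × 400 = 40.00 ≈ 40.

40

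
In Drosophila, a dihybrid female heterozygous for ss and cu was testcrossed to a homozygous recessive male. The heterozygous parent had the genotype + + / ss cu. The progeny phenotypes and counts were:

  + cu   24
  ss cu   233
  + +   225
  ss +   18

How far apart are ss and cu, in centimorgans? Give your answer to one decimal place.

8.4 centimorgans

The recombinant classes are + cu and ss +: 24 + 18 = 42.
Recombination frequency = 42/500 = 0.0840 ≈ 8.4%, i.e. 8.4 centimorgans.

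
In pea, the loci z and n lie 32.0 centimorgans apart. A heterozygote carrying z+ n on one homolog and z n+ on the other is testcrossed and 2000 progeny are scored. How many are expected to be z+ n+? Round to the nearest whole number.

320

A map distance of 32.0 centimorgans corresponds to a recombination frequency of 0.320.
The F1 is z+ n / z n+, so z+ n+ is a recombinant gamete class with expected frequency r/2 = 0.320/2 = 0.1600.
Expected number = 0.1600 × 2000 = 320.00 ≈ 320.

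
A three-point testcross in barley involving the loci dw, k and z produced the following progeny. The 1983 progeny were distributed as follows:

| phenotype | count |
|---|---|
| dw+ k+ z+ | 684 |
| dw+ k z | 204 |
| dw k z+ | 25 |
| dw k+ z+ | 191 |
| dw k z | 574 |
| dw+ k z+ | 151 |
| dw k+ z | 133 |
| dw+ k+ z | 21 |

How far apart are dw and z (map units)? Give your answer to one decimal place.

The two most frequent reciprocal classes, dw k z and dw+ k+ z+, are the parental types, so the F1 was dw k z / dw+ k+ z+.
The two rarest classes, dw k z+ and dw+ k+ z, are the double crossovers. Comparing them with the parentals, only the z allele has switched, so z is the middle locus and the order is k – z – dw.
Crossovers in the z–dw interval produce the single-crossover classes dw+ k z and dw k+ z+ (204 + 191 = 395) plus the double crossovers (46).
RF(z–dw) = (395 + 46) / 1983 = 441/1983 = 0.2224 → 22.2 map units.

22.2 map units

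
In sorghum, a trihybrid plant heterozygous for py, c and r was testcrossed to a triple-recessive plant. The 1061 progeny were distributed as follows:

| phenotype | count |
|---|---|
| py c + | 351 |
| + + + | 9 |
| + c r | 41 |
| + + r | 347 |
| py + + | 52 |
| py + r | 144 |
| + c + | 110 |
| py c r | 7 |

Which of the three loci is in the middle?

r

The two most frequent reciprocal classes, + + r and py c +, are the parental types, so the F1 was + + r / py c +.
The two rarest classes, + + + and py c r, are the double crossovers. Comparing them with the parentals, only the r allele has switched, so r is the middle locus and the order is c – r – py.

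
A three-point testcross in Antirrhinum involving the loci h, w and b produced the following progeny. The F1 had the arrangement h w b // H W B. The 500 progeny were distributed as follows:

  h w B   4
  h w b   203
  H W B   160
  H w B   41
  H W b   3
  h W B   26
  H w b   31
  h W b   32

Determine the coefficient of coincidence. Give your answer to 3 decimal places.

The two rarest classes, h w B and H W b, are the double crossovers. Comparing them with the parentals, only the b allele has switched, so b is the middle locus and the order is w – b – h.
w–b: (73 + 7)/500 = 0.1600; b–h: (57 + 7)/500 = 0.1280.
Expected DCO frequency = 0.1600 × 0.1280 ≈ 0.02048; observed = 7/500 ≈ 0.01400.
Coefficient of coincidence = 0.01400/0.02048 ≈ 0.684.

0.684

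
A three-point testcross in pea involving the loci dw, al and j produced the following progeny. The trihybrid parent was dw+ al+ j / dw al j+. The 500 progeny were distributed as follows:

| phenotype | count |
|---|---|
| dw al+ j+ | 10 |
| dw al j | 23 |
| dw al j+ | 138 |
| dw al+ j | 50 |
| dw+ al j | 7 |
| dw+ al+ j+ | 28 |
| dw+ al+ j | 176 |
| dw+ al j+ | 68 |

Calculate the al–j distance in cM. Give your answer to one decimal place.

13.6 cM

The two rarest classes, dw+ al j and dw al+ j+, are the double crossovers. Comparing them with the parentals, only the al allele has switched, so al is the middle locus and the order is j – al – dw.
Crossovers in the j–al interval produce the single-crossover classes dw+ al+ j+ and dw al j (28 + 23 = 51) plus the double crossovers (17).
RF(j–al) = (51 + 17) / 500 = 68/500 = 0.1360 → 13.6 cM.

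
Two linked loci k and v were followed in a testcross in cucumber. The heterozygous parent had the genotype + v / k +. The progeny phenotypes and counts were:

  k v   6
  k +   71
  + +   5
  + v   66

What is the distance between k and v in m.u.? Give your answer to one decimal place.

7.4 m.u.

The recombinant classes are + + and k v: 5 + 6 = 11.
Recombination frequency = 11/148 = 0.0743 ≈ 7.4%, i.e. 7.4 m.u.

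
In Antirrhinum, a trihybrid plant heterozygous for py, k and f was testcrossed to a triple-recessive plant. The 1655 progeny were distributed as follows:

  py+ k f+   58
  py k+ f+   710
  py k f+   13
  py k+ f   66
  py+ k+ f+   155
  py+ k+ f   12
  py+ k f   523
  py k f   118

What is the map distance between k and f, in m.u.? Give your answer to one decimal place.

9.0 m.u.

The two most frequent reciprocal classes, py+ k f and py k+ f+, are the parental types, so the F1 was py+ k f / py k+ f+.
The two rarest classes, py+ k+ f and py k f+, are the double crossovers. Comparing them with the parentals, only the k allele has switched, so k is the middle locus and the order is f – k – py.
Crossovers in the f–k interval produce the single-crossover classes py+ k f+ and py k+ f (58 + 66 = 124) plus the double crossovers (25).
RF(f–k) = (124 + 25) / 1655 = 149/1655 = 0.0900 → 9.0 m.u.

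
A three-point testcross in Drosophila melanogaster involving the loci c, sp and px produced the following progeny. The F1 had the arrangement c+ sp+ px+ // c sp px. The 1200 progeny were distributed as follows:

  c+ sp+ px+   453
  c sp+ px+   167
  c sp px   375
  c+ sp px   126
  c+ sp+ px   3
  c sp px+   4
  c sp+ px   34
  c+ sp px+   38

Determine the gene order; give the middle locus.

px

The two rarest classes, c+ sp+ px and c sp px+, are the double crossovers. Comparing them with the parentals, only the px allele has switched, so px is the middle locus and the order is sp – px – c.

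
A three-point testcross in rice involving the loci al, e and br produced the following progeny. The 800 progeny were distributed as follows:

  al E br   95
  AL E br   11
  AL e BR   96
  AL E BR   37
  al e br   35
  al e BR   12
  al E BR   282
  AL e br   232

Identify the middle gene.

e

The two most frequent reciprocal classes, al E BR and AL e br, are the parental types, so the F1 was al E BR / AL e br.
The two rarest classes, al e BR and AL E br, are the double crossovers. Comparing them with the parentals, only the e allele has switched, so e is the middle locus and the order is br – e – al.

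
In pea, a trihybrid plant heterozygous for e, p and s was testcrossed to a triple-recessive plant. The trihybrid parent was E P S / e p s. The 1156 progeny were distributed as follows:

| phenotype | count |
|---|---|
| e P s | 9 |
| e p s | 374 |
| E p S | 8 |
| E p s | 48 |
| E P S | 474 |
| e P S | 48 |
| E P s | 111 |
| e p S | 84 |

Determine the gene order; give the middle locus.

The two rarest classes, E p S and e P s, are the double crossovers. Comparing them with the parentals, only the p allele has switched, so p is the middle locus and the order is s – p – e.

p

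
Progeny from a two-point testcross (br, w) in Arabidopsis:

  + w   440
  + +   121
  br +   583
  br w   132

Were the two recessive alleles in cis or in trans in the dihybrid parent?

The two most frequent classes are + w (440) and br + (583); these are the parental (non-recombinant) types.
So the F1 carried + w on one chromosome and br + on the other — the recessive alleles are on opposite chromosomes (trans / repulsion).

trans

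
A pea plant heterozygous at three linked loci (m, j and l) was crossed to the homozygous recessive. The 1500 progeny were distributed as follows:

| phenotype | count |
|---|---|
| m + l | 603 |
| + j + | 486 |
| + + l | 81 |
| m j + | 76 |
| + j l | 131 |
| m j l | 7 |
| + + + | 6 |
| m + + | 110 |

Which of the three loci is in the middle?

The two most frequent reciprocal classes, m + l and + j +, are the parental types, so the F1 was m + l / + j +.
The two rarest classes, m j l and + + +, are the double crossovers. Comparing them with the parentals, only the j allele has switched, so j is the middle locus and the order is m – j – l.

j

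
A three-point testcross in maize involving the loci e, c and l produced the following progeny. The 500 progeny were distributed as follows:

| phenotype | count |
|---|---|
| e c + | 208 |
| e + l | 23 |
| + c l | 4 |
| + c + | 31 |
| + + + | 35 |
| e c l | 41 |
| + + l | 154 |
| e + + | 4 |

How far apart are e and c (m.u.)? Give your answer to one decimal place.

12.4 m.u.

The two most frequent reciprocal classes, + + l and e c +, are the parental types, so the F1 was + + l / e c +.
The two rarest classes, + c l and e + +, are the double crossovers. Comparing them with the parentals, only the c allele has switched, so c is the middle locus and the order is e – c – l.
Crossovers in the e–c interval produce the single-crossover classes e + l and + c + (23 + 31 = 54) plus the double crossovers (8).
RF(e–c) = (54 + 8) / 500 = 62/500 = 0.1240 → 12.4 m.u.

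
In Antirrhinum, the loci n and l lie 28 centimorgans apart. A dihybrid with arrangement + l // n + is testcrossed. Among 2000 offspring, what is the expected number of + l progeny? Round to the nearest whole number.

720

A map distance of 28 centimorgans corresponds to a recombination frequency of 0.280.
The F1 is + l / n +, so + l is a parental gamete class with expected frequency (1 − r)/2 = 0.720/2 = 0.3600.
Expected number = 0.3600 × 2000 = 720.00 ≈ 720.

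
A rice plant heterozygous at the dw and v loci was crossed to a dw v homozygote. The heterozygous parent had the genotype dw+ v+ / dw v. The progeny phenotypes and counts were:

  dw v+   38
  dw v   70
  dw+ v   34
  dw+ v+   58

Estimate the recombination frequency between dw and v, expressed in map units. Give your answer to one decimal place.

The recombinant classes are dw+ v and dw v+: 34 + 38 = 72.
Recombination frequency = 72/200 = 0.3600 ≈ 36.0%, i.e. 36.0 map units.

36.0 map units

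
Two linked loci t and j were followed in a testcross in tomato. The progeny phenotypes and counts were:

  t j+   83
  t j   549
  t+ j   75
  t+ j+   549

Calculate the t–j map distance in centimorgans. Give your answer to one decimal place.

The two most frequent classes, t+ j+ (549) and t j (549), are the parental types, so the F1 was t+ j+ / t j.
The recombinant classes are t+ j and t j+: 75 + 83 = 158.
Recombination frequency = 158/1256 = 0.1258 ≈ 12.6%, i.e. 12.6 centimorgans.

12.6 centimorgans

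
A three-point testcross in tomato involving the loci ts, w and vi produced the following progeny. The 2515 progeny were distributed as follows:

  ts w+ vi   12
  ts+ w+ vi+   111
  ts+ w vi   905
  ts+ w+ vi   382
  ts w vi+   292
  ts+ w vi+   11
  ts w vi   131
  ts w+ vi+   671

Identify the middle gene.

The two most frequent reciprocal classes, ts+ w vi and ts w+ vi+, are the parental types, so the F1 was ts+ w vi / ts w+ vi+.
The two rarest classes, ts+ w vi+ and ts w+ vi, are the double crossovers. Comparing them with the parentals, only the vi allele has switched, so vi is the middle locus and the order is w – vi – ts.

vi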